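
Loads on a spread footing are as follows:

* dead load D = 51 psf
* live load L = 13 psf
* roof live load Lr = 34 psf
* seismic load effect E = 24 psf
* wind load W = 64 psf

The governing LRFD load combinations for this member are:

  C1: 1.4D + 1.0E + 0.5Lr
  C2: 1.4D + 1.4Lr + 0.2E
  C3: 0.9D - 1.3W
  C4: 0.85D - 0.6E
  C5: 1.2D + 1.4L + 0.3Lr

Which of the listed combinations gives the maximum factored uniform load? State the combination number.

Combination 2

C1: 1.4(51) + 1.0(24) + 0.5(34) = 112.40
C2: 1.4(51) + 1.4(34) + 0.2(24) = 123.80
C3: 0.9(51) - 1.3(64) = -37.30
C4: 0.85(51) - 0.6(24) = 28.95
C5: 1.2(51) + 1.4(13) + 0.3(34) = 89.60
The largest value is 123.80 psf from combination 2.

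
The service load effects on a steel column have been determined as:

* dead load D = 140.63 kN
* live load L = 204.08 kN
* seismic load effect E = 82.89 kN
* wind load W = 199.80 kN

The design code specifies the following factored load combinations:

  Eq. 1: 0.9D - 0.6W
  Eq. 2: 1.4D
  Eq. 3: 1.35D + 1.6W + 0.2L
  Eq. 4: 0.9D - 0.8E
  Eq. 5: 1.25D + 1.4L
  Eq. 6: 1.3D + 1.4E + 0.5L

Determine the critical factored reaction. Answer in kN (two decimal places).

Eq. 1: 0.9(140.63) - 0.6(199.80) = 6.69
Eq. 2: 1.4(140.63) = 196.88
Eq. 3: 1.35(140.63) + 1.6(199.80) + 0.2(204.08) = 550.35
Eq. 4: 0.9(140.63) - 0.8(82.89) = 60.26
Eq. 5: 1.25(140.63) + 1.4(204.08) = 461.50
Eq. 6: 1.3(140.63) + 1.4(82.89) + 0.5(204.08) = 400.91
Combination 3 governs: V_u = 550.35 kN.

550.35 kN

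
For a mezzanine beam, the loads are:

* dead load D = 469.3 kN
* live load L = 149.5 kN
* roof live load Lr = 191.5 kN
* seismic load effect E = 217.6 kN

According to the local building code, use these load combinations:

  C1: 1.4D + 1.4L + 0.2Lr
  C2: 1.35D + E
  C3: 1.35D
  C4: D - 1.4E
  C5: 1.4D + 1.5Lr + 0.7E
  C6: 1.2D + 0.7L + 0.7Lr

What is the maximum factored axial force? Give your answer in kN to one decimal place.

1096.6 kN

C1: 1.4(469.3) + 1.4(149.5) + 0.2(191.5) = 904.6
C2: 1.35(469.3) + 1.0(217.6) = 851.2
C3: 1.35(469.3) = 633.6
C4: 1.0(469.3) - 1.4(217.6) = 164.7
C5: 1.4(469.3) + 1.5(191.5) + 0.7(217.6) = 1096.6
C6: 1.2(469.3) + 0.7(149.5) + 0.7(191.5) = 801.9
Combination 5 governs: N_u = 1096.6 kN.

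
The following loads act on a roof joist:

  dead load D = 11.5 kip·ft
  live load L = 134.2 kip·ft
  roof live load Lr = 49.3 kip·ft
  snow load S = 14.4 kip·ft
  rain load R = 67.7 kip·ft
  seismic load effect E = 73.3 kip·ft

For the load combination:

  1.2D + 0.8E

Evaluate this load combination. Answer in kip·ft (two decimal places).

1.2(11.5) + 0.8(73.3) = 13.80 + 58.64 = 72.44
M_u = 72.44 kip·ft.

72.44 kip·ft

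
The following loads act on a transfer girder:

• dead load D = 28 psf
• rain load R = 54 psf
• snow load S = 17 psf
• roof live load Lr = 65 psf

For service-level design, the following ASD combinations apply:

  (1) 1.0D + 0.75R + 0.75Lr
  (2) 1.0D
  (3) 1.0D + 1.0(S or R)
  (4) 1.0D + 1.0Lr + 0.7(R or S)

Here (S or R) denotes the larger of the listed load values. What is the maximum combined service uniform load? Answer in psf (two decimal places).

130.80 psf

(S or R) → R = 54 psf; (R or S) → R = 54 psf.
(1) 1.0(28) + 0.75(54) + 0.75(65) = 28.00 + 40.50 + 48.75 = 117.25
(2) 1.0(28) = 28.00
(3) 1.0(28) + 1.0(54) = 28.00 + 54.00 = 82.00
(4) 1.0(28) + 1.0(65) + 0.7(54) = 28.00 + 65.00 + 37.80 = 130.80
Maximum is from combination 4.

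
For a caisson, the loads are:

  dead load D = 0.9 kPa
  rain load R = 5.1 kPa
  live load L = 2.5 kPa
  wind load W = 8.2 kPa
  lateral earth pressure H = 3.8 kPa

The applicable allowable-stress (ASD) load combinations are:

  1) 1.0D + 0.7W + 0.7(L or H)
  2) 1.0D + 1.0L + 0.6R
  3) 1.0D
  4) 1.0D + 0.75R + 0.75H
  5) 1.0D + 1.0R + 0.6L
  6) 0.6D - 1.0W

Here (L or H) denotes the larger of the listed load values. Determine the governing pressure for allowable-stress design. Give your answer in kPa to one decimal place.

9.3 kPa

(L or H) → H = 3.8 kPa.
1) 1.0(0.9) + 0.7(8.2) + 0.7(3.8) = 9.3
2) 1.0(0.9) + 1.0(2.5) + 0.6(5.1) = 6.5
3) 1.0(0.9) = 0.9
4) 1.0(0.9) + 0.75(5.1) + 0.75(3.8) = 7.6
5) 1.0(0.9) + 1.0(5.1) + 0.6(2.5) = 7.5
6) 0.6(0.9) - 1.0(8.2) = -7.7
Maximum is from combination 1.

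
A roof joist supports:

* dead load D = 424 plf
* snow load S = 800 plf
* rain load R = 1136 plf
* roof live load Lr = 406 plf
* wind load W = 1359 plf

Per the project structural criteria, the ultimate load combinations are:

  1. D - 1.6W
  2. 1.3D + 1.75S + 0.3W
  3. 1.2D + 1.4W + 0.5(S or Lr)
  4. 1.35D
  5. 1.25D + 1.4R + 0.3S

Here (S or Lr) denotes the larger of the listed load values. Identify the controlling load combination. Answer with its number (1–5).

(S or Lr) → S = 800 plf.
1. 1.0(424) - 1.6(1359) = 424.0 - 2174.4 = -1750.4
2. 1.3(424) + 1.75(800) + 0.3(1359) = 551.2 + 1400.0 + 407.7 = 2358.9
3. 1.2(424) + 1.4(1359) + 0.5(800) = 508.8 + 1902.6 + 400.0 = 2811.4
4. 1.35(424) = 572.4
5. 1.25(424) + 1.4(1136) + 0.3(800) = 530.0 + 1590.4 + 240.0 = 2360.4
The largest value is 2811.4 plf from combination 3.

Combination 3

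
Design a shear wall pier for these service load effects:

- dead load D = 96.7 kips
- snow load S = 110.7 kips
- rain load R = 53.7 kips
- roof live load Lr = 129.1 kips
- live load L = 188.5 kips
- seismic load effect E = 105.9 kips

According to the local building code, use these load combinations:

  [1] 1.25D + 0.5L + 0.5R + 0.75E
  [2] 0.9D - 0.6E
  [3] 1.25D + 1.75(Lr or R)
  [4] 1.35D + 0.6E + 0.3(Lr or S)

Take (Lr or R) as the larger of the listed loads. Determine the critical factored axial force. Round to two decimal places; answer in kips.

(Lr or R) → Lr = 129.1 kips; (Lr or S) → Lr = 129.1 kips.
[1] 1.25(96.7) + 0.5(188.5) + 0.5(53.7) + 0.75(105.9) = 321.40
[2] 0.9(96.7) - 0.6(105.9) = 87.03 - 63.54 = 23.49
[3] 1.25(96.7) + 1.75(129.1) = 346.80
[4] 1.35(96.7) + 0.6(105.9) + 0.3(129.1) = 130.55 + 63.54 + 38.73 = 232.82
Maximum is from combination 3.

346.80 kips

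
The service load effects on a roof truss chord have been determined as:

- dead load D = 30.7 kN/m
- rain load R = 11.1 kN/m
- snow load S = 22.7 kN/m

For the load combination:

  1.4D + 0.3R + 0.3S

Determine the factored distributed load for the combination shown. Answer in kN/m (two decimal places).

53.12 kN/m

1.4(30.7) + 0.3(11.1) + 0.3(22.7) = 42.98 + 3.33 + 6.81 = 53.12
w_u = 53.12 kN/m.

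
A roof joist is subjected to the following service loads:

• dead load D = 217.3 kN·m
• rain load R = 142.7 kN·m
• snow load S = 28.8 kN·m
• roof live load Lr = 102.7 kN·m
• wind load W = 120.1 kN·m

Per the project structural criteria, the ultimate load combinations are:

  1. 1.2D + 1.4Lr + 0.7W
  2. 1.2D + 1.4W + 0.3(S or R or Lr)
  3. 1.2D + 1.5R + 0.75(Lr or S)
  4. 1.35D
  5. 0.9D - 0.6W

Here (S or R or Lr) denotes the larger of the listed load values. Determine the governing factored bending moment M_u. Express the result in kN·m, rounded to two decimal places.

(S or R or Lr) → R = 142.7 kN·m; (Lr or S) → Lr = 102.7 kN·m.
1. 1.2(217.3) + 1.4(102.7) + 0.7(120.1) = 260.76 + 143.78 + 84.07 = 488.61
2. 1.2(217.3) + 1.4(120.1) + 0.3(142.7) = 260.76 + 168.14 + 42.81 = 471.71
3. 1.2(217.3) + 1.5(142.7) + 0.75(102.7) = 260.76 + 214.05 + 77.03 = 551.84
4. 1.35(217.3) = 293.36
5. 0.9(217.3) - 0.6(120.1) = 195.57 - 72.06 = 123.51
Maximum is from combination 3.

551.84 kN·m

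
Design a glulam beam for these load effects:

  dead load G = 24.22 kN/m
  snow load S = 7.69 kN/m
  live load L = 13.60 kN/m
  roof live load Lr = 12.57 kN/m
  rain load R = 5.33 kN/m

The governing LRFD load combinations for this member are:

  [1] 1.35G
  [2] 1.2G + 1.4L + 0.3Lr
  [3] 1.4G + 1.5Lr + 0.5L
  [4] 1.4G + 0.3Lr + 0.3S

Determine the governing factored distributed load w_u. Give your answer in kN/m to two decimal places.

59.56 kN/m

[1] 1.35(24.22) = 32.70
[2] 1.2(24.22) + 1.4(13.60) + 0.3(12.57) = 51.88
[3] 1.4(24.22) + 1.5(12.57) + 0.5(13.60) = 59.56
[4] 1.4(24.22) + 0.3(12.57) + 0.3(7.69) = 33.91 + 3.77 + 2.31 = 39.99
Maximum is from combination 3.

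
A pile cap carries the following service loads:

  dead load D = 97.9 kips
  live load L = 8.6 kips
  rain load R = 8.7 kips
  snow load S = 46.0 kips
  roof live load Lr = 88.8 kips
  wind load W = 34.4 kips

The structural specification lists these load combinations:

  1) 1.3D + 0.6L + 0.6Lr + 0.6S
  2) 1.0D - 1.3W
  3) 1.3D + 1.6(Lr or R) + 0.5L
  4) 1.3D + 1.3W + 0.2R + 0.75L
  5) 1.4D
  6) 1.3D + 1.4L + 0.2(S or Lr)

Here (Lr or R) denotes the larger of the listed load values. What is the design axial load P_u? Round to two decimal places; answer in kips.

(Lr or R) → Lr = 88.8 kips; (S or Lr) → Lr = 88.8 kips.
1) 1.3(97.9) + 0.6(8.6) + 0.6(88.8) + 0.6(46.0) = 127.27 + 5.16 + 53.28 + 27.60 = 213.31
2) 1.0(97.9) - 1.3(34.4) = 97.90 - 44.72 = 53.18
3) 1.3(97.9) + 1.6(88.8) + 0.5(8.6) = 127.27 + 142.08 + 4.30 = 273.65
4) 1.3(97.9) + 1.3(34.4) + 0.2(8.7) + 0.75(8.6) = 127.27 + 44.72 + 1.74 + 6.45 = 180.18
5) 1.4(97.9) = 137.06
6) 1.3(97.9) + 1.4(8.6) + 0.2(88.8) = 127.27 + 12.04 + 17.76 = 157.07
The controlling combination is 3, giving 273.65 kips.

273.65 kips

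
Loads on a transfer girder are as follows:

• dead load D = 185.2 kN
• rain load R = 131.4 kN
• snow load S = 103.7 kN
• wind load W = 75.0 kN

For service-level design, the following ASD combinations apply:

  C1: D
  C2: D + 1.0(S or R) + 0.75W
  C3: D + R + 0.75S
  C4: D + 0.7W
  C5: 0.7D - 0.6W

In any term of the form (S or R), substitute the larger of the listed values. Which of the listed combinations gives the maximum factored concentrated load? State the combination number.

Combination 3

(S or R) → R = 131.4 kN.
C1: 1.0(185.2) = 185.2
C2: 1.0(185.2) + 1.0(131.4) + 0.75(75.0) = 185.2 + 131.4 + 56.3 = 372.9
C3: 1.0(185.2) + 1.0(131.4) + 0.75(103.7) = 185.2 + 131.4 + 77.8 = 394.4
C4: 1.0(185.2) + 0.7(75.0) = 185.2 + 52.5 = 237.7
C5: 0.7(185.2) - 0.6(75.0) = 129.6 - 45.0 = 84.6
The largest value is 394.4 kN from combination 3.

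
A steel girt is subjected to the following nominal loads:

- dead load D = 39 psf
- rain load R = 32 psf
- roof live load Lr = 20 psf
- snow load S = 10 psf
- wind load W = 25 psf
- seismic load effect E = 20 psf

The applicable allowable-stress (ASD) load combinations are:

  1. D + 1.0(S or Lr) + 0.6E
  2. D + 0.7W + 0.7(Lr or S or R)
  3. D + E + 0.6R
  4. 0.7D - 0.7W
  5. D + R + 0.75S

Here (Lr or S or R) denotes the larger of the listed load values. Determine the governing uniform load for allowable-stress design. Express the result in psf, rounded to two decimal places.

78.90 psf

(S or Lr) → Lr = 20 psf; (Lr or S or R) → R = 32 psf.
1. 1.0(39) + 1.0(20) + 0.6(20) = 39.00 + 20.00 + 12.00 = 71.00
2. 1.0(39) + 0.7(25) + 0.7(32) = 39.00 + 17.50 + 22.40 = 78.90
3. 1.0(39) + 1.0(20) + 0.6(32) = 39.00 + 20.00 + 19.20 = 78.20
4. 0.7(39) - 0.7(25) = 27.30 - 17.50 = 9.80
5. 1.0(39) + 1.0(32) + 0.75(10) = 39.00 + 32.00 + 7.50 = 78.50
Maximum is from combination 2.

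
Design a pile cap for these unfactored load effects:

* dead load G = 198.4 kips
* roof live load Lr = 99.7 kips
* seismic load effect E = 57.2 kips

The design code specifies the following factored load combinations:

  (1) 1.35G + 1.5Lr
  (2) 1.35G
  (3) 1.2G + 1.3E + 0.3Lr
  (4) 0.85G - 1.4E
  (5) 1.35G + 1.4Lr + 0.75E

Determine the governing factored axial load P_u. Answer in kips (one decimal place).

(1) 1.35(198.4) + 1.5(99.7) = 267.8 + 149.6 = 417.4
(2) 1.35(198.4) = 267.8
(3) 1.2(198.4) + 1.3(57.2) + 0.3(99.7) = 238.1 + 74.4 + 29.9 = 342.4
(4) 0.85(198.4) - 1.4(57.2) = 88.6
(5) 1.35(198.4) + 1.4(99.7) + 0.75(57.2) = 267.8 + 139.6 + 42.9 = 450.3
Maximum is from combination 5.

450.3 kips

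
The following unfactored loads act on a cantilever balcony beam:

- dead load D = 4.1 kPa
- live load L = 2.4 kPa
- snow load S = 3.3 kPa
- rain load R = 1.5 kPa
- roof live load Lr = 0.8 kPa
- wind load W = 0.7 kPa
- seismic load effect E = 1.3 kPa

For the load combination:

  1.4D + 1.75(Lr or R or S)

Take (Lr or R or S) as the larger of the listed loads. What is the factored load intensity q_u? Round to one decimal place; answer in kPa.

(Lr or R or S) → S = 3.3 kPa.
1.4(4.1) + 1.75(3.3) = 11.5
q_u = 11.5 kPa.

11.5 kPa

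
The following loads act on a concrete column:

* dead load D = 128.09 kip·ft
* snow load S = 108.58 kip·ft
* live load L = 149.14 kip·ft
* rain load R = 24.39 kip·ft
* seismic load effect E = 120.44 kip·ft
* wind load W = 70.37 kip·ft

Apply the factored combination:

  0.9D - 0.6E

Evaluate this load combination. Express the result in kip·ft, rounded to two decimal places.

0.9(128.09) - 0.6(120.44) = 115.28 - 72.26 = 43.02
M_u = 43.02 kip·ft.

43.02 kip·ft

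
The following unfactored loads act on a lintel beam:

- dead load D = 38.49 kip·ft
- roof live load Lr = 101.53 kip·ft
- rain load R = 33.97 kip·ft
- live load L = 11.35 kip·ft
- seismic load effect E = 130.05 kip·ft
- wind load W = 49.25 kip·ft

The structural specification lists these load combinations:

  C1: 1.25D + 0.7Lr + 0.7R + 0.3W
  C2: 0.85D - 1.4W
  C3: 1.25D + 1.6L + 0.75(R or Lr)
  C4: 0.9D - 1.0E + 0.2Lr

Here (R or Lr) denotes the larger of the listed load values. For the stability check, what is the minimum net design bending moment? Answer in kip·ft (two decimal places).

-75.10 kip·ft

(R or Lr) → Lr = 101.53 kip·ft.
C1: 1.25(38.49) + 0.7(101.53) + 0.7(33.97) + 0.3(49.25) = 157.74
C2: 0.85(38.49) - 1.4(49.25) = -36.23
C3: 1.25(38.49) + 1.6(11.35) + 0.75(101.53) = 142.42
C4: 0.9(38.49) - 1.0(130.05) + 0.2(101.53) = -75.10
Combination 4 gives the minimum: -75.10 kip·ft.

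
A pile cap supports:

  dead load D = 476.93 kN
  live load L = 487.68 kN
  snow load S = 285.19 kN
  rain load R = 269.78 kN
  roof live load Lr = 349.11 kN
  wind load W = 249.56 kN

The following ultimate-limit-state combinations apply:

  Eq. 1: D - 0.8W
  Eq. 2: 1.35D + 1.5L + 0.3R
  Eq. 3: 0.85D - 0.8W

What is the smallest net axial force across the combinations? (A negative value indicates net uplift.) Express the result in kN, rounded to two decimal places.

205.74 kN

Eq. 1: 1.0(476.93) - 0.8(249.56) = 476.93 - 199.65 = 277.28
Eq. 2: 1.35(476.93) + 1.5(487.68) + 0.3(269.78) = 643.86 + 731.52 + 80.93 = 1456.31
Eq. 3: 0.85(476.93) - 0.8(249.56) = 405.39 - 199.65 = 205.74
Combination 3 gives the minimum: 205.74 kN.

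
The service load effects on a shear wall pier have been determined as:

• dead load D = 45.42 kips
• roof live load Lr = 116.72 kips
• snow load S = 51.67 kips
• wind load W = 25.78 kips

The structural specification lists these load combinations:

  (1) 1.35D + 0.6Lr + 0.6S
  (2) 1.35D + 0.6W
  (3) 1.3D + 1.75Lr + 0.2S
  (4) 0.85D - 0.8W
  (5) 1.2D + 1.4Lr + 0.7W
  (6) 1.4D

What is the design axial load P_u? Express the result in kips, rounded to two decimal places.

273.64 kips

(1) 1.35(45.42) + 0.6(116.72) + 0.6(51.67) = 162.35
(2) 1.35(45.42) + 0.6(25.78) = 76.79
(3) 1.3(45.42) + 1.75(116.72) + 0.2(51.67) = 273.64
(4) 0.85(45.42) - 0.8(25.78) = 17.98
(5) 1.2(45.42) + 1.4(116.72) + 0.7(25.78) = 235.96
(6) 1.4(45.42) = 63.59
Combination 3 governs: P_u = 273.64 kips.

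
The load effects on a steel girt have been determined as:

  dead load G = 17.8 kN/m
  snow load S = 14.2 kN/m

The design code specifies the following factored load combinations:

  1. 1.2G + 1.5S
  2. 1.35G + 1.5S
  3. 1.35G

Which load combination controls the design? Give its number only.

Combination 2

1. 1.2(17.8) + 1.5(14.2) = 21.36 + 21.30 = 42.66
2. 1.35(17.8) + 1.5(14.2) = 24.03 + 21.30 = 45.33
3. 1.35(17.8) = 24.03
The largest value is 45.33 kN/m from combination 2.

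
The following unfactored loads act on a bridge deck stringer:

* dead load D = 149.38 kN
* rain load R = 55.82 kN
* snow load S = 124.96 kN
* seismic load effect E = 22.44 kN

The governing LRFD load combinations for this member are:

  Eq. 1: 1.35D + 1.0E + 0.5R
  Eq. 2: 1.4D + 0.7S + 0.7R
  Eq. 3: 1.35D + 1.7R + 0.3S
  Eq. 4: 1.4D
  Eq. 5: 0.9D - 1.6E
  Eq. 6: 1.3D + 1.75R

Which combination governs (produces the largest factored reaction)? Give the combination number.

Combination 2

Eq. 1: 1.35(149.38) + 1.0(22.44) + 0.5(55.82) = 201.66 + 22.44 + 27.91 = 252.01
Eq. 2: 1.4(149.38) + 0.7(124.96) + 0.7(55.82) = 335.68
Eq. 3: 1.35(149.38) + 1.7(55.82) + 0.3(124.96) = 334.05
Eq. 4: 1.4(149.38) = 209.13
Eq. 5: 0.9(149.38) - 1.6(22.44) = 134.44 - 35.90 = 98.54
Eq. 6: 1.3(149.38) + 1.75(55.82) = 194.19 + 97.69 = 291.88
The largest value is 335.68 kN from combination 2.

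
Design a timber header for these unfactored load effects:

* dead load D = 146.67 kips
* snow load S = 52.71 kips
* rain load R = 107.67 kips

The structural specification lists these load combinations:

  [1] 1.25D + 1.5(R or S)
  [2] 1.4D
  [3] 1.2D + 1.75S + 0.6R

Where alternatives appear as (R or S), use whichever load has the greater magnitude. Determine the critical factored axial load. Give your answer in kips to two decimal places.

(R or S) → R = 107.67 kips.
[1] 1.25(146.67) + 1.5(107.67) = 344.84
[2] 1.4(146.67) = 205.34
[3] 1.2(146.67) + 1.75(52.71) + 0.6(107.67) = 332.85
The controlling combination is 1, giving 344.84 kips.

344.84 kips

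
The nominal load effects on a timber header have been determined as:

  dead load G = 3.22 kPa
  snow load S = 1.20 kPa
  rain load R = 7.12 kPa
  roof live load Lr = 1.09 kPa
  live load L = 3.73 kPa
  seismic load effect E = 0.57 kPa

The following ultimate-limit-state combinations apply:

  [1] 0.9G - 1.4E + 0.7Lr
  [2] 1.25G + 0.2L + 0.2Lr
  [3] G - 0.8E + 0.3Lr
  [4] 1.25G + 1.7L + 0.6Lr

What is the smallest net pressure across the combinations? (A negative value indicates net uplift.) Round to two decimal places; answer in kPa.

[1] 0.9(3.22) - 1.4(0.57) + 0.7(1.09) = 2.90 - 0.80 + 0.76 = 2.86
[2] 1.25(3.22) + 0.2(3.73) + 0.2(1.09) = 4.99
[3] 1.0(3.22) - 0.8(0.57) + 0.3(1.09) = 3.22 - 0.46 + 0.33 = 3.09
[4] 1.25(3.22) + 1.7(3.73) + 0.6(1.09) = 4.03 + 6.34 + 0.65 = 11.02
Combination 1 gives the minimum: 2.86 kPa.

2.86 kPa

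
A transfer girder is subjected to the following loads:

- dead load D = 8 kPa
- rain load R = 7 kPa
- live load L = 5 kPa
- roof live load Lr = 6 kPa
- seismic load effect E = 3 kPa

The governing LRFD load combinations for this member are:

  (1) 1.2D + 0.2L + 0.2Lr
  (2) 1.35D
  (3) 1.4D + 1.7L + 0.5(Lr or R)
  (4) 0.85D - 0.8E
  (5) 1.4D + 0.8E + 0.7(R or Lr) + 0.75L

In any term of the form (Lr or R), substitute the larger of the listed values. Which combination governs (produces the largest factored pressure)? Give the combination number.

Combination 3

(Lr or R) → R = 7 kPa; (R or Lr) → R = 7 kPa.
(1) 1.2(8) + 0.2(5) + 0.2(6) = 9.60 + 1.00 + 1.20 = 11.80
(2) 1.35(8) = 10.80
(3) 1.4(8) + 1.7(5) + 0.5(7) = 11.20 + 8.50 + 3.50 = 23.20
(4) 0.85(8) - 0.8(3) = 6.80 - 2.40 = 4.40
(5) 1.4(8) + 0.8(3) + 0.7(7) + 0.75(5) = 11.20 + 2.40 + 4.90 + 3.75 = 22.25
The largest value is 23.20 kPa from combination 3.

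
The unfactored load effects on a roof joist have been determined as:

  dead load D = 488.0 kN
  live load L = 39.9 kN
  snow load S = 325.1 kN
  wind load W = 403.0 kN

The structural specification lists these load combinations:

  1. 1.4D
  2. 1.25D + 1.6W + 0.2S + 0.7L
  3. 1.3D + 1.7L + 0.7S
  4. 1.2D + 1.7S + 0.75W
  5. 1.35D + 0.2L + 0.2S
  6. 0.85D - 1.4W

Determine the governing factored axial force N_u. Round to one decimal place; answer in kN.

1440.5 kN

1. 1.4(488.0) = 683.2
2. 1.25(488.0) + 1.6(403.0) + 0.2(325.1) + 0.7(39.9) = 1347.8
3. 1.3(488.0) + 1.7(39.9) + 0.7(325.1) = 634.4 + 67.8 + 227.6 = 929.8
4. 1.2(488.0) + 1.7(325.1) + 0.75(403.0) = 1440.5
5. 1.35(488.0) + 0.2(39.9) + 0.2(325.1) = 658.8 + 8.0 + 65.0 = 731.8
6. 0.85(488.0) - 1.4(403.0) = 414.8 - 564.2 = -149.4
Maximum is from combination 4.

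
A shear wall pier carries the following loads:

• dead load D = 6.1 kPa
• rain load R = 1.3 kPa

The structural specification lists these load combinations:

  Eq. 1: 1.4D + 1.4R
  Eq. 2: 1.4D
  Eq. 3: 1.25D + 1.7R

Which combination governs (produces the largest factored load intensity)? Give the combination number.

Eq. 1: 1.4(6.1) + 1.4(1.3) = 8.54 + 1.82 = 10.36
Eq. 2: 1.4(6.1) = 8.54
Eq. 3: 1.25(6.1) + 1.7(1.3) = 7.63 + 2.21 = 9.84
The largest value is 10.36 kPa from combination 1.

Combination 1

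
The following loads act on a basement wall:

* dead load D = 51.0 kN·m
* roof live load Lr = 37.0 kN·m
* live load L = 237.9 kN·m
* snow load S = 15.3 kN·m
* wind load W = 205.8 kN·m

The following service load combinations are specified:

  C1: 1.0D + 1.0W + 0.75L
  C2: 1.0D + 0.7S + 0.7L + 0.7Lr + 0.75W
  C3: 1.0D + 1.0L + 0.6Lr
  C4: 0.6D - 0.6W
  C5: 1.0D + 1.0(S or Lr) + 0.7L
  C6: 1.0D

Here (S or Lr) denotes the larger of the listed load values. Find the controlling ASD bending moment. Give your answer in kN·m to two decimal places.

(S or Lr) → Lr = 37.0 kN·m.
C1: 1.0(51.0) + 1.0(205.8) + 0.75(237.9) = 51.00 + 205.80 + 178.43 = 435.23
C2: 1.0(51.0) + 0.7(15.3) + 0.7(237.9) + 0.7(37.0) + 0.75(205.8) = 51.00 + 10.71 + 166.53 + 25.90 + 154.35 = 408.49
C3: 1.0(51.0) + 1.0(237.9) + 0.6(37.0) = 51.00 + 237.90 + 22.20 = 311.10
C4: 0.6(51.0) - 0.6(205.8) = 30.60 - 123.48 = -92.88
C5: 1.0(51.0) + 1.0(37.0) + 0.7(237.9) = 51.00 + 37.00 + 166.53 = 254.53
C6: 1.0(51.0) = 51.00
The controlling combination is 1, giving 435.23 kN·m.

435.23 kN·m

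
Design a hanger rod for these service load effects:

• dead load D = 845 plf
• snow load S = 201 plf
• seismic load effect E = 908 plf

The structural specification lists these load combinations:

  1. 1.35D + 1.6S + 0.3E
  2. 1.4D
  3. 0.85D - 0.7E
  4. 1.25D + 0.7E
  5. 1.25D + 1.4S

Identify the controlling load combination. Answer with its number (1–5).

Combination 1

1. 1.35(845) + 1.6(201) + 0.3(908) = 1734.8
2. 1.4(845) = 1183.0
3. 0.85(845) - 0.7(908) = 82.7
4. 1.25(845) + 0.7(908) = 1691.9
5. 1.25(845) + 1.4(201) = 1337.7
The largest value is 1734.8 plf from combination 1.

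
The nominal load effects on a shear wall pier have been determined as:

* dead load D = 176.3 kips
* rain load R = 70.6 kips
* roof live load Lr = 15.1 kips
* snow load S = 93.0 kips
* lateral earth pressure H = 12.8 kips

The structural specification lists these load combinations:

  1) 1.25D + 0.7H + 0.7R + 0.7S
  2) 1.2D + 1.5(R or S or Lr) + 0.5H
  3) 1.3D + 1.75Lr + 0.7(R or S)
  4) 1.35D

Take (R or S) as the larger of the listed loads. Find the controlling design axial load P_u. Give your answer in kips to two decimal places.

357.46 kips

(R or S or Lr) → S = 93.0 kips; (R or S) → S = 93.0 kips.
1) 1.25(176.3) + 0.7(12.8) + 0.7(70.6) + 0.7(93.0) = 220.38 + 8.96 + 49.42 + 65.10 = 343.86
2) 1.2(176.3) + 1.5(93.0) + 0.5(12.8) = 211.56 + 139.50 + 6.40 = 357.46
3) 1.3(176.3) + 1.75(15.1) + 0.7(93.0) = 229.19 + 26.43 + 65.10 = 320.72
4) 1.35(176.3) = 238.01
Combination 2 governs: P_u = 357.46 kips.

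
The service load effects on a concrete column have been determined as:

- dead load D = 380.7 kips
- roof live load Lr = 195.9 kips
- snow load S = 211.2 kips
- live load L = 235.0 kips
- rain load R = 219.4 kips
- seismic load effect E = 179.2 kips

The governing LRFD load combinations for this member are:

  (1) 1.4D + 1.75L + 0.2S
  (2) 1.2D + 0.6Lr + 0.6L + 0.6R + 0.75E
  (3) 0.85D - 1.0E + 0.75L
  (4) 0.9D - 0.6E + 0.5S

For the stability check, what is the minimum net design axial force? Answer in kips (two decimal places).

(1) 1.4(380.7) + 1.75(235.0) + 0.2(211.2) = 532.98 + 411.25 + 42.24 = 986.47
(2) 1.2(380.7) + 0.6(195.9) + 0.6(235.0) + 0.6(219.4) + 0.75(179.2) = 456.84 + 117.54 + 141.00 + 131.64 + 134.40 = 981.42
(3) 0.85(380.7) - 1.0(179.2) + 0.75(235.0) = 323.60 - 179.20 + 176.25 = 320.65
(4) 0.9(380.7) - 0.6(179.2) + 0.5(211.2) = 342.63 - 107.52 + 105.60 = 340.71
Combination 3 gives the minimum: 320.65 kips.

320.65 kips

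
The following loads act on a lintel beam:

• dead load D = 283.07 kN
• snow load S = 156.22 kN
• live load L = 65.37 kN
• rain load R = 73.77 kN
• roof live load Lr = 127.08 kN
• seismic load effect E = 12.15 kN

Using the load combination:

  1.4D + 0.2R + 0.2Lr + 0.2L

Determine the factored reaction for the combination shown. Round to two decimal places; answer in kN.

1.4(283.07) + 0.2(73.77) + 0.2(127.08) + 0.2(65.37) = 449.54
V_u = 449.54 kN.

449.54 kN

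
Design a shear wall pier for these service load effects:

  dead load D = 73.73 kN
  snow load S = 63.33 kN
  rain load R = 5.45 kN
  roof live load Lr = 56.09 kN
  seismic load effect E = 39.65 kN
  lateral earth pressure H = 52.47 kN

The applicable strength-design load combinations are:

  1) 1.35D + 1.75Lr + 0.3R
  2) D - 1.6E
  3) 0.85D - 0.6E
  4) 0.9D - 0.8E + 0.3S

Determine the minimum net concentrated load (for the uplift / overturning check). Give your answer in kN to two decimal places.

1) 1.35(73.73) + 1.75(56.09) + 0.3(5.45) = 199.33
2) 1.0(73.73) - 1.6(39.65) = 73.73 - 63.44 = 10.29
3) 0.85(73.73) - 0.6(39.65) = 62.67 - 23.79 = 38.88
4) 0.9(73.73) - 0.8(39.65) + 0.3(63.33) = 66.36 - 31.72 + 19.00 = 53.64
Combination 2 gives the minimum: 10.29 kN.

10.29 kN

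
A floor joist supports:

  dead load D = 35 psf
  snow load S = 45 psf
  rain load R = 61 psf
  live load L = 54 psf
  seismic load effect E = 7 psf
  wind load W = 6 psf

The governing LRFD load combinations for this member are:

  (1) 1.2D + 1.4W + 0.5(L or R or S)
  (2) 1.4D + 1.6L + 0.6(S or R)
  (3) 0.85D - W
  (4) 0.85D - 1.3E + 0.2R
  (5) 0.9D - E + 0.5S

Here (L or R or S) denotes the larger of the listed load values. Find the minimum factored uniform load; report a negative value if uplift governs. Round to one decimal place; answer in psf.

23.8 psf

(L or R or S) → R = 61 psf; (S or R) → R = 61 psf.
(1) 1.2(35) + 1.4(6) + 0.5(61) = 42.0 + 8.4 + 30.5 = 80.9
(2) 1.4(35) + 1.6(54) + 0.6(61) = 49.0 + 86.4 + 36.6 = 172.0
(3) 0.85(35) - 1.0(6) = 29.8 - 6.0 = 23.8
(4) 0.85(35) - 1.3(7) + 0.2(61) = 29.8 - 9.1 + 12.2 = 32.9
(5) 0.9(35) - 1.0(7) + 0.5(45) = 31.5 - 7.0 + 22.5 = 47.0
Combination 3 gives the minimum: 23.8 psf.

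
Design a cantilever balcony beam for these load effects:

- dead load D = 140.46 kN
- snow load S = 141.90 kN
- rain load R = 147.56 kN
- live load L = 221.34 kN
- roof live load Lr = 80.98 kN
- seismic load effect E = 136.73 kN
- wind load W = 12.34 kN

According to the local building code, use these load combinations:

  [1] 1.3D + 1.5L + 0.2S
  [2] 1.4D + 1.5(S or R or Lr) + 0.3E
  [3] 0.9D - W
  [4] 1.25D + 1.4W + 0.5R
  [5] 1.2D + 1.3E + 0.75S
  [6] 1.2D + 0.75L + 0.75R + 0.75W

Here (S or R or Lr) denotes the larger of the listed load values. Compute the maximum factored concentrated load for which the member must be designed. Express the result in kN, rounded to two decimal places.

(S or R or Lr) → R = 147.56 kN.
[1] 1.3(140.46) + 1.5(221.34) + 0.2(141.90) = 182.60 + 332.01 + 28.38 = 542.99
[2] 1.4(140.46) + 1.5(147.56) + 0.3(136.73) = 196.64 + 221.34 + 41.02 = 459.00
[3] 0.9(140.46) - 1.0(12.34) = 126.41 - 12.34 = 114.07
[4] 1.25(140.46) + 1.4(12.34) + 0.5(147.56) = 266.63
[5] 1.2(140.46) + 1.3(136.73) + 0.75(141.90) = 168.55 + 177.75 + 106.43 = 452.73
[6] 1.2(140.46) + 0.75(221.34) + 0.75(147.56) + 0.75(12.34) = 454.48
The controlling combination is 1, giving 542.99 kN.

542.99 kN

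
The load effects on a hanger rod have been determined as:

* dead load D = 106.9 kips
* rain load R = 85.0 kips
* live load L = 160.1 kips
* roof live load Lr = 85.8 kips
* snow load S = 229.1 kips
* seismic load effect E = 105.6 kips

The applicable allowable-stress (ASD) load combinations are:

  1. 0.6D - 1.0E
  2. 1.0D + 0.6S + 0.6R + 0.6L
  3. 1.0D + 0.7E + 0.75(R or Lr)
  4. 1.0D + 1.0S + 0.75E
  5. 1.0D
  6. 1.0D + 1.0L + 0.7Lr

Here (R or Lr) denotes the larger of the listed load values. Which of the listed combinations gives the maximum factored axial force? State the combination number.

Combination 4

(R or Lr) → Lr = 85.8 kips.
1. 0.6(106.9) - 1.0(105.6) = 64.14 - 105.60 = -41.46
2. 1.0(106.9) + 0.6(229.1) + 0.6(85.0) + 0.6(160.1) = 106.90 + 137.46 + 51.00 + 96.06 = 391.42
3. 1.0(106.9) + 0.7(105.6) + 0.75(85.8) = 106.90 + 73.92 + 64.35 = 245.17
4. 1.0(106.9) + 1.0(229.1) + 0.75(105.6) = 106.90 + 229.10 + 79.20 = 415.20
5. 1.0(106.9) = 106.90
6. 1.0(106.9) + 1.0(160.1) + 0.7(85.8) = 106.90 + 160.10 + 60.06 = 327.06
The largest value is 415.20 kips from combination 4.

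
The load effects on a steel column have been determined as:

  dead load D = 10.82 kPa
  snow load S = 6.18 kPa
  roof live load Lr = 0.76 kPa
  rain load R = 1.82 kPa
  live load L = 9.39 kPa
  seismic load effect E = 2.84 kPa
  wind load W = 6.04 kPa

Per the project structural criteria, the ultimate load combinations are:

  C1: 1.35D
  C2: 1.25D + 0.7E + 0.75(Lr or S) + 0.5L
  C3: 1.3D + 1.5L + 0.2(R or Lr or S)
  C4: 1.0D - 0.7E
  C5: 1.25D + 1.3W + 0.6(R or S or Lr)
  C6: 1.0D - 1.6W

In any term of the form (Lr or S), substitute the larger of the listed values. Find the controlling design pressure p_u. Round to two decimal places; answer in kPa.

(Lr or S) → S = 6.18 kPa; (R or Lr or S) → S = 6.18 kPa; (R or S or Lr) → S = 6.18 kPa.
C1: 1.35(10.82) = 14.61
C2: 1.25(10.82) + 0.7(2.84) + 0.75(6.18) + 0.5(9.39) = 24.84
C3: 1.3(10.82) + 1.5(9.39) + 0.2(6.18) = 29.39
C4: 1.0(10.82) - 0.7(2.84) = 10.82 - 1.99 = 8.83
C5: 1.25(10.82) + 1.3(6.04) + 0.6(6.18) = 13.53 + 7.85 + 3.71 = 25.09
C6: 1.0(10.82) - 1.6(6.04) = 10.82 - 9.66 = 1.16
The controlling combination is 3, giving 29.39 kPa.

29.39 kPa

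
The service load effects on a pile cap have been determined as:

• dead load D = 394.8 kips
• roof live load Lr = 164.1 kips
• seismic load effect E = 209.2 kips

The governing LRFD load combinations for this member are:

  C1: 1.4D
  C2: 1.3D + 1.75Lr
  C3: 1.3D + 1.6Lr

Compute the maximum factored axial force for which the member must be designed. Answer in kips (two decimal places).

C1: 1.4(394.8) = 552.72
C2: 1.3(394.8) + 1.75(164.1) = 513.24 + 287.18 = 800.42
C3: 1.3(394.8) + 1.6(164.1) = 513.24 + 262.56 = 775.80
The controlling combination is 2, giving 800.42 kips.

800.42 kips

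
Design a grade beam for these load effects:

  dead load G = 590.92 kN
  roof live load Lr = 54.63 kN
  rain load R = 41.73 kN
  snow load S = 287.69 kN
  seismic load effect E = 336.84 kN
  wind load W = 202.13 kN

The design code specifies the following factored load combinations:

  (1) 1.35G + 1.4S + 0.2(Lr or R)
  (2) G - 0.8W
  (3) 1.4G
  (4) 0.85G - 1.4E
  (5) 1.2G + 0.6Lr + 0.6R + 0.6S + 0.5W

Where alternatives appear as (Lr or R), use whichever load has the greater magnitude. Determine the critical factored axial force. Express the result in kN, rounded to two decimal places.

1211.43 kN

(Lr or R) → Lr = 54.63 kN.
(1) 1.35(590.92) + 1.4(287.69) + 0.2(54.63) = 1211.43
(2) 1.0(590.92) - 0.8(202.13) = 429.22
(3) 1.4(590.92) = 827.29
(4) 0.85(590.92) - 1.4(336.84) = 30.71
(5) 1.2(590.92) + 0.6(54.63) + 0.6(41.73) + 0.6(287.69) + 0.5(202.13) = 1040.60
The controlling combination is 1, giving 1211.43 kN.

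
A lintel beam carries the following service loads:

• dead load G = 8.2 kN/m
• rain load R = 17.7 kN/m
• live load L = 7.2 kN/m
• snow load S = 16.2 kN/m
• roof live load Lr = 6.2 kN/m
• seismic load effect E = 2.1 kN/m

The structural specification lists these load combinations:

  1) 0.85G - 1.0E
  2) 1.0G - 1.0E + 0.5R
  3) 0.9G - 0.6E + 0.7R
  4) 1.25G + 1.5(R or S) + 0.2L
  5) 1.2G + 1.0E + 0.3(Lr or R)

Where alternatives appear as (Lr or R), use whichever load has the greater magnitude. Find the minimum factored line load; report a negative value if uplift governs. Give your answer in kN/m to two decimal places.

4.87 kN/m

(R or S) → R = 17.7 kN/m; (Lr or R) → R = 17.7 kN/m.
1) 0.85(8.2) - 1.0(2.1) = 6.97 - 2.10 = 4.87
2) 1.0(8.2) - 1.0(2.1) + 0.5(17.7) = 8.20 - 2.10 + 8.85 = 14.95
3) 0.9(8.2) - 0.6(2.1) + 0.7(17.7) = 7.38 - 1.26 + 12.39 = 18.51
4) 1.25(8.2) + 1.5(17.7) + 0.2(7.2) = 10.25 + 26.55 + 1.44 = 38.24
5) 1.2(8.2) + 1.0(2.1) + 0.3(17.7) = 9.84 + 2.10 + 5.31 = 17.25
Combination 1 gives the minimum: 4.87 kN/m.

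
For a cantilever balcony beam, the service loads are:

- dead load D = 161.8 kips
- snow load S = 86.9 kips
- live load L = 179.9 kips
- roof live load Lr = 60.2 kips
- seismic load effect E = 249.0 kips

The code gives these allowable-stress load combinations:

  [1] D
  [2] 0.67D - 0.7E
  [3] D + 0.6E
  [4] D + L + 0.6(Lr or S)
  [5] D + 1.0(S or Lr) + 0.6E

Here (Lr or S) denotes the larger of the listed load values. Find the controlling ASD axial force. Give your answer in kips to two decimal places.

398.10 kips

(Lr or S) → S = 86.9 kips; (S or Lr) → S = 86.9 kips.
[1] 1.0(161.8) = 161.80
[2] 0.67(161.8) - 0.7(249.0) = 108.41 - 174.30 = -65.89
[3] 1.0(161.8) + 0.6(249.0) = 161.80 + 149.40 = 311.20
[4] 1.0(161.8) + 1.0(179.9) + 0.6(86.9) = 161.80 + 179.90 + 52.14 = 393.84
[5] 1.0(161.8) + 1.0(86.9) + 0.6(249.0) = 161.80 + 86.90 + 149.40 = 398.10
The controlling combination is 5, giving 398.10 kips.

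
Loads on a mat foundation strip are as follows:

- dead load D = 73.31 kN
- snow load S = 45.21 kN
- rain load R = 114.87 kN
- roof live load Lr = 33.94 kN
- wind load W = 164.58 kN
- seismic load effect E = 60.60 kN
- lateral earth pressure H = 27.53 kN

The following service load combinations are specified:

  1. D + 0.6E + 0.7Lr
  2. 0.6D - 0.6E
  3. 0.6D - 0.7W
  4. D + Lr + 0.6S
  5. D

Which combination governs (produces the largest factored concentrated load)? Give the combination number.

1. 1.0(73.31) + 0.6(60.60) + 0.7(33.94) = 73.31 + 36.36 + 23.76 = 133.43
2. 0.6(73.31) - 0.6(60.60) = 43.99 - 36.36 = 7.63
3. 0.6(73.31) - 0.7(164.58) = 43.99 - 115.21 = -71.22
4. 1.0(73.31) + 1.0(33.94) + 0.6(45.21) = 73.31 + 33.94 + 27.13 = 134.38
5. 1.0(73.31) = 73.31
The largest value is 134.38 kN from combination 4.

Combination 4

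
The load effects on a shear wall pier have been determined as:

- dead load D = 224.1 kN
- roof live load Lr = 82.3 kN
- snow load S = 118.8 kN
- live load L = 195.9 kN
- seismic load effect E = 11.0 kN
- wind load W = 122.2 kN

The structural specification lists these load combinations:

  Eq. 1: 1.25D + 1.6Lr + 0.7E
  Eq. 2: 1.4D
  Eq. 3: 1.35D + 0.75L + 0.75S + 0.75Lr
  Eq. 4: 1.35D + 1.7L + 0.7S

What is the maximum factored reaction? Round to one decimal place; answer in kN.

Eq. 1: 1.25(224.1) + 1.6(82.3) + 0.7(11.0) = 280.1 + 131.7 + 7.7 = 419.5
Eq. 2: 1.4(224.1) = 313.7
Eq. 3: 1.35(224.1) + 0.75(195.9) + 0.75(118.8) + 0.75(82.3) = 600.3
Eq. 4: 1.35(224.1) + 1.7(195.9) + 0.7(118.8) = 302.5 + 333.0 + 83.2 = 718.7
The controlling combination is 4, giving 718.7 kN.

718.7 kN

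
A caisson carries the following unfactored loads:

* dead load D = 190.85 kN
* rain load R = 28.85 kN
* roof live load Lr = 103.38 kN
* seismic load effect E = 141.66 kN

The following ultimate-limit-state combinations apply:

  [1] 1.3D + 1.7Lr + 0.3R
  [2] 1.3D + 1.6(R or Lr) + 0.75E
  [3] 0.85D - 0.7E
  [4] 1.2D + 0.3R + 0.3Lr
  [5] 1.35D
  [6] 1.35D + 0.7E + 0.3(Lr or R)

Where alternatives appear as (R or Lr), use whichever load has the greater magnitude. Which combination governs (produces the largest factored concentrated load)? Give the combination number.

Combination 2

(R or Lr) → Lr = 103.38 kN; (Lr or R) → Lr = 103.38 kN.
[1] 1.3(190.85) + 1.7(103.38) + 0.3(28.85) = 432.51
[2] 1.3(190.85) + 1.6(103.38) + 0.75(141.66) = 519.76
[3] 0.85(190.85) - 0.7(141.66) = 63.06
[4] 1.2(190.85) + 0.3(28.85) + 0.3(103.38) = 268.69
[5] 1.35(190.85) = 257.65
[6] 1.35(190.85) + 0.7(141.66) + 0.3(103.38) = 387.82
The largest value is 519.76 kN from combination 2.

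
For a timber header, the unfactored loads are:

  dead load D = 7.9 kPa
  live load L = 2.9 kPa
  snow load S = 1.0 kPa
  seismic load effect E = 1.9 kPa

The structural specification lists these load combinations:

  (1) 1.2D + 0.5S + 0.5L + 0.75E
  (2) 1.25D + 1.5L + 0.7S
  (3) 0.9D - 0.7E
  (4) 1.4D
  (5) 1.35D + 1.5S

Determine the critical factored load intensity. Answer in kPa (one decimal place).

14.9 kPa

(1) 1.2(7.9) + 0.5(1.0) + 0.5(2.9) + 0.75(1.9) = 9.5 + 0.5 + 1.5 + 1.4 = 12.9
(2) 1.25(7.9) + 1.5(2.9) + 0.7(1.0) = 14.9
(3) 0.9(7.9) - 0.7(1.9) = 7.1 - 1.3 = 5.8
(4) 1.4(7.9) = 11.1
(5) 1.35(7.9) + 1.5(1.0) = 10.7 + 1.5 = 12.2
Combination 2 governs: q_u = 14.9 kPa.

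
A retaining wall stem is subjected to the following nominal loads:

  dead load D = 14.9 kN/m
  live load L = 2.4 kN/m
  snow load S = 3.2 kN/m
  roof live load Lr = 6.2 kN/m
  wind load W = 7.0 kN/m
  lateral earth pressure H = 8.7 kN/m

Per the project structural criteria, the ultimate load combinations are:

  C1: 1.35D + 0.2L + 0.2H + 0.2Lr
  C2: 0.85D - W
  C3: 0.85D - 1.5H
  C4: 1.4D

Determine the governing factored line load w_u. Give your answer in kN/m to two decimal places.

23.58 kN/m

C1: 1.35(14.9) + 0.2(2.4) + 0.2(8.7) + 0.2(6.2) = 20.12 + 0.48 + 1.74 + 1.24 = 23.58
C2: 0.85(14.9) - 1.0(7.0) = 12.67 - 7.00 = 5.67
C3: 0.85(14.9) - 1.5(8.7) = -0.39
C4: 1.4(14.9) = 20.86
Combination 1 governs: w_u = 23.58 kN/m.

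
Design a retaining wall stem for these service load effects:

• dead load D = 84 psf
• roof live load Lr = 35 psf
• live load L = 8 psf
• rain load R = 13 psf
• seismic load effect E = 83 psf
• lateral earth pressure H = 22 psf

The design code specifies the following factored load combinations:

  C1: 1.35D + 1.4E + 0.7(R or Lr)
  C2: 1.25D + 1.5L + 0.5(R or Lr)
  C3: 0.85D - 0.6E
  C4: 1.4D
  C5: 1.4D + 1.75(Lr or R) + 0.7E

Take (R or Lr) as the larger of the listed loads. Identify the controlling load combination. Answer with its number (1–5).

(R or Lr) → Lr = 35 psf; (Lr or R) → Lr = 35 psf.
C1: 1.35(84) + 1.4(83) + 0.7(35) = 254.10
C2: 1.25(84) + 1.5(8) + 0.5(35) = 134.50
C3: 0.85(84) - 0.6(83) = 21.60
C4: 1.4(84) = 117.60
C5: 1.4(84) + 1.75(35) + 0.7(83) = 236.95
The largest value is 254.10 psf from combination 1.

Combination 1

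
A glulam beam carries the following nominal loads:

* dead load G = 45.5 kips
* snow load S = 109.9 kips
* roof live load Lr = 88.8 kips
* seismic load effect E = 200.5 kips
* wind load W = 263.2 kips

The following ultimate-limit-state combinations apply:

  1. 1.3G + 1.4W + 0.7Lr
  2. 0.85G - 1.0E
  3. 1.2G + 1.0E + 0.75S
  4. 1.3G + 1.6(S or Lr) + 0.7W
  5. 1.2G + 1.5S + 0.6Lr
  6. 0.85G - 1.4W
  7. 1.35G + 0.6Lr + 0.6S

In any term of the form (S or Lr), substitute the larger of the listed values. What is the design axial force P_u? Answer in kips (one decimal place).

489.8 kips

(S or Lr) → S = 109.9 kips.
1. 1.3(45.5) + 1.4(263.2) + 0.7(88.8) = 489.8
2. 0.85(45.5) - 1.0(200.5) = 38.7 - 200.5 = -161.8
3. 1.2(45.5) + 1.0(200.5) + 0.75(109.9) = 54.6 + 200.5 + 82.4 = 337.5
4. 1.3(45.5) + 1.6(109.9) + 0.7(263.2) = 59.2 + 175.8 + 184.2 = 419.2
5. 1.2(45.5) + 1.5(109.9) + 0.6(88.8) = 272.7
6. 0.85(45.5) - 1.4(263.2) = 38.7 - 368.5 = -329.8
7. 1.35(45.5) + 0.6(88.8) + 0.6(109.9) = 61.4 + 53.3 + 65.9 = 180.6
The controlling combination is 1, giving 489.8 kips.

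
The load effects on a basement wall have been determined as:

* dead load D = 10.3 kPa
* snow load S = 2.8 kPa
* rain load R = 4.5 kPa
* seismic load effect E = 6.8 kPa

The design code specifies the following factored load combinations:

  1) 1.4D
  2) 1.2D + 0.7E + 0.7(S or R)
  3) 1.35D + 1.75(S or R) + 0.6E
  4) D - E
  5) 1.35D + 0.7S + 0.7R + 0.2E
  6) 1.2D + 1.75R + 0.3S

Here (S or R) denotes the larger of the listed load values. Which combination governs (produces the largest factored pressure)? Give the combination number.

Combination 3

(S or R) → R = 4.5 kPa.
1) 1.4(10.3) = 14.4
2) 1.2(10.3) + 0.7(6.8) + 0.7(4.5) = 20.3
3) 1.35(10.3) + 1.75(4.5) + 0.6(6.8) = 13.9 + 7.9 + 4.1 = 25.9
4) 1.0(10.3) - 1.0(6.8) = 10.3 - 6.8 = 3.5
5) 1.35(10.3) + 0.7(2.8) + 0.7(4.5) + 0.2(6.8) = 20.4
6) 1.2(10.3) + 1.75(4.5) + 0.3(2.8) = 12.4 + 7.9 + 0.8 = 21.1
The largest value is 25.9 kPa from combination 3.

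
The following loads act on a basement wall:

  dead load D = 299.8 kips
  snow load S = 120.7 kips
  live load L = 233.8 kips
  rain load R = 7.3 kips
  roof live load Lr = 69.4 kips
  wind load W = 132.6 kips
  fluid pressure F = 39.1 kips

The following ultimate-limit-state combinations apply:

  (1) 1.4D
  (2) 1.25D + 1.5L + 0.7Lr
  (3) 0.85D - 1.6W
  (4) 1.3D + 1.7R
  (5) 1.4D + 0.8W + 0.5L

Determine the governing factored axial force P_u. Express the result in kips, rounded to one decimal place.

774.0 kips

(1) 1.4(299.8) = 419.7
(2) 1.25(299.8) + 1.5(233.8) + 0.7(69.4) = 774.0
(3) 0.85(299.8) - 1.6(132.6) = 42.7
(4) 1.3(299.8) + 1.7(7.3) = 402.2
(5) 1.4(299.8) + 0.8(132.6) + 0.5(233.8) = 419.7 + 106.1 + 116.9 = 642.7
The controlling combination is 2, giving 774.0 kips.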